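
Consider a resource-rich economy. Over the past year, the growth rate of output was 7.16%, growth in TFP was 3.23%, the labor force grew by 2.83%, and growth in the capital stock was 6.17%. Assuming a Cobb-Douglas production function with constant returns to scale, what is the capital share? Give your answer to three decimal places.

gY = gA + α·gK + (1−α)·gL, so gY − gA − gL = α(gK − gL).
7.16 − 3.23 − 2.83 = α × (6.17 − 2.83).
1.1 = 3.34 α, so α = 0.32934.

The capital share is 0.329.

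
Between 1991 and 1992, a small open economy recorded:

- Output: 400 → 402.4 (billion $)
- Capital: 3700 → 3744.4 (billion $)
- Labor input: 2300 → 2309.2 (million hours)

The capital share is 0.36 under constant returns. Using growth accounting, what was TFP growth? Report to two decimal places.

Output growth = (402.4 − 400) / 400 = 0.6%.
Capital growth = (3744.4 − 3700) / 3700 = 1.2%.
Labor input growth = (2309.2 − 2300) / 2300 = 0.4%.
Labor's share = 1 − 0.36 = 0.64.
Capital: 0.36 × 1.2 = 0.432 pp.
Labor input: 0.64 × 0.4 = 0.256 pp.
TFP growth = 0.6 − 0.688 = -0.088%.

-0.09%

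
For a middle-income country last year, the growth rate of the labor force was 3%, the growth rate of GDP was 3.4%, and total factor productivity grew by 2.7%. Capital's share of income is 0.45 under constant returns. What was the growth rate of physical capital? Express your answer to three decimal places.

Labor's share = 1 − 0.45 = 0.55.
gY = gA + 0.55×3 + 0.45×g.
0.45×g = 3.4 − 2.7 − 1.65 = -0.95.
g = -0.95 / 0.45 = -2.11111%.

-2.111%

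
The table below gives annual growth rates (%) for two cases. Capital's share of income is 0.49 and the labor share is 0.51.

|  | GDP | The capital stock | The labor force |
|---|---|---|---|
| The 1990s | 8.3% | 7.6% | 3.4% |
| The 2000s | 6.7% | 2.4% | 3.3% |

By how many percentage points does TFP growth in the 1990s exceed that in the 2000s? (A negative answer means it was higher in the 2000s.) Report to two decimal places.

-1.00 percentage points

Labor's share = 1 − 0.49 = 0.51.
The 1990s: TFP = 8.3 − 3.724 − 1.734 = 2.842%.
The 2000s: TFP = 6.7 − 1.176 − 1.683 = 3.841%.
Difference = 2.842 − (3.841) = -0.999 pp.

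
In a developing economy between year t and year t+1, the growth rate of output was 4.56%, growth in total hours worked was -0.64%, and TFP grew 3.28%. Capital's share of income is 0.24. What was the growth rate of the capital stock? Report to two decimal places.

7.36%

Labor's share = 1 − 0.24 = 0.76.
gY = gA + 0.76×(-0.64) + 0.24×g.
0.24×g = 4.56 − 3.28 + 0.4864 = 1.7664.
g = 1.7664 / 0.24 = 7.36%.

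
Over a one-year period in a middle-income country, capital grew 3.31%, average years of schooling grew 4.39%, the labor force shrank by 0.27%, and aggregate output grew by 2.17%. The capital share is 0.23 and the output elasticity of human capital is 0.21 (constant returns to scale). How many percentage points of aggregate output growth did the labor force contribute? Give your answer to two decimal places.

Labor's share = 1 − 0.23 − 0.21 = 0.56.
Contribution = share × growth = 0.56 × (-0.27) = -0.1512 pp.

-0.15 percentage points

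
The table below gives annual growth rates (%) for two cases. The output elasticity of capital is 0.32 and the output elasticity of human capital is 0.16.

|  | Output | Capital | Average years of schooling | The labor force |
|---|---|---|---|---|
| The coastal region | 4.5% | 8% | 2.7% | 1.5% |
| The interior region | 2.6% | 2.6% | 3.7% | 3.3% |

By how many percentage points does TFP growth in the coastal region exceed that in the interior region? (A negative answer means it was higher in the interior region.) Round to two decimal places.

1.27 percentage points

Labor's share = 1 − 0.32 − 0.16 = 0.52.
The coastal region: TFP = 4.5 − 2.56 − 0.432 − 0.78 = 0.728%.
The interior region: TFP = 2.6 − 0.832 − 0.592 − 1.716 = -0.54%.
Difference = 0.728 − (-0.54) = 1.268 pp.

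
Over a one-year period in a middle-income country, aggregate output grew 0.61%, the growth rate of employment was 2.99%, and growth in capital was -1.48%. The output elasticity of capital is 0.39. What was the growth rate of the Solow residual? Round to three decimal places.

-0.637%

Labor's share = 1 − 0.39 = 0.61.
Capital: 0.39 × (-1.48) = -0.5772 pp.
Employment: 0.61 × 2.99 = 1.8239 pp.
TFP growth = 0.61 − 1.2467 = -0.6367%.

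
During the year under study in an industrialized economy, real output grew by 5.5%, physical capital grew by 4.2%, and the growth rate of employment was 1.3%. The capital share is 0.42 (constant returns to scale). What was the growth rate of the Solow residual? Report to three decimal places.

Labor's share = 1 − 0.42 = 0.58.
Physical capital: 0.42 × 4.2 = 1.764 pp.
Employment: 0.58 × 1.3 = 0.754 pp.
TFP growth = 5.5 − 2.518 = 2.982%.

The Solow residual growth was 2.982%.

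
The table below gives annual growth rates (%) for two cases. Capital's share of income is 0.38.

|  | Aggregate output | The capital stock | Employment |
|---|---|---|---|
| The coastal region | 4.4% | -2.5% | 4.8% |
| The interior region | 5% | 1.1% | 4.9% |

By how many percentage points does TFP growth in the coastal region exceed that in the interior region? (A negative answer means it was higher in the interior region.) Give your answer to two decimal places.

0.83 percentage points

Labor's share = 1 − 0.38 = 0.62.
The coastal region: TFP = 4.4 + 0.95 − 2.976 = 2.374%.
The interior region: TFP = 5 − 0.418 − 3.038 = 1.544%.
Difference = 2.374 − (1.544) = 0.83 pp.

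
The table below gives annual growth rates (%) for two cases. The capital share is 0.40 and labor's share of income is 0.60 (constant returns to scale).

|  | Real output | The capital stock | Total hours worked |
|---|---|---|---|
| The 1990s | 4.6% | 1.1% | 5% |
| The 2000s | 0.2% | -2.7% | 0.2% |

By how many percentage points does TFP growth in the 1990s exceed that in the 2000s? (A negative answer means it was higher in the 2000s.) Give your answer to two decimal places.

0.00 percentage points

Labor's share = 1 − 0.4 = 0.6.
The 1990s: TFP = 4.6 − 0.44 − 3 = 1.16%.
The 2000s: TFP = 0.2 + 1.08 − 0.12 = 1.16%.
Difference = 1.16 − (1.16) = 0 pp.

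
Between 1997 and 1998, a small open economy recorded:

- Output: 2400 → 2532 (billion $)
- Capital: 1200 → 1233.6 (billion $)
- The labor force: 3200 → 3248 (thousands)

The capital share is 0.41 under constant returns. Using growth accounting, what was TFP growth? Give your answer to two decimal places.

Output growth = (2532 − 2400) / 2400 = 5.5%.
Capital growth = (1233.6 − 1200) / 1200 = 2.8%.
The labor force growth = (3248 − 3200) / 3200 = 1.5%.
Labor's share = 1 − 0.41 = 0.59.
Capital: 0.41 × 2.8 = 1.148 pp.
The labor force: 0.59 × 1.5 = 0.885 pp.
TFP growth = 5.5 − 2.033 = 3.467%.

TFP growth was 3.47%.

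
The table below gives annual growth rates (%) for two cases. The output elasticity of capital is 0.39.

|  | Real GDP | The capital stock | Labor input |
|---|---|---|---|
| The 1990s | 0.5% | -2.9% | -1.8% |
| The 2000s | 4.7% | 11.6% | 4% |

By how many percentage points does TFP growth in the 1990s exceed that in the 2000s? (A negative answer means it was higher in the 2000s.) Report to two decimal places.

4.99 percentage points

Labor's share = 1 − 0.39 = 0.61.
The 1990s: TFP = 0.5 + 1.131 + 1.098 = 2.729%.
The 2000s: TFP = 4.7 − 4.524 − 2.44 = -2.264%.
Difference = 2.729 − (-2.264) = 4.993 pp.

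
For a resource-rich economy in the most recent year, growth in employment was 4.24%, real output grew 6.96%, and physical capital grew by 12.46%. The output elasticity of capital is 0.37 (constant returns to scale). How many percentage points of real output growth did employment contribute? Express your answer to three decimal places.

2.671 percentage points

Labor's share = 1 − 0.37 = 0.63.
Contribution = share × growth = 0.63 × 4.24 = 2.6712 pp.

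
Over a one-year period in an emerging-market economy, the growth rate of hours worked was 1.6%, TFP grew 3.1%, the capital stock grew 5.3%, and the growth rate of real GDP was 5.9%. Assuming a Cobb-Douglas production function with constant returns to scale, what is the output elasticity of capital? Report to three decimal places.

α = 0.324

gY = gA + α·gK + (1−α)·gL, so gY − gA − gL = α(gK − gL).
5.9 − 3.1 − 1.6 = α × (5.3 − 1.6).
1.2 = 3.7 α, so α = 0.32432.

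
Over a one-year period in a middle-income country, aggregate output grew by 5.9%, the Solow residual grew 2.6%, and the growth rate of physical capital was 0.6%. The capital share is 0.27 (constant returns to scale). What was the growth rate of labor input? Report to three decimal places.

Labor input grew 4.299%.

Labor's share = 1 − 0.27 = 0.73.
gY = gA + 0.27×0.6 + 0.73×g.
0.73×g = 5.9 − 2.6 − 0.162 = 3.138.
g = 3.138 / 0.73 = 4.29863%.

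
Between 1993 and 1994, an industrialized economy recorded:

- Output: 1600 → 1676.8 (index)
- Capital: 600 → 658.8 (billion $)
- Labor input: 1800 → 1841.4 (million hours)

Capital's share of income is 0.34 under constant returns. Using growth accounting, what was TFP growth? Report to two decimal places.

-0.05%

Output growth = (1676.8 − 1600) / 1600 = 4.8%.
Capital growth = (658.8 − 600) / 600 = 9.8%.
Labor input growth = (1841.4 − 1800) / 1800 = 2.3%.
Labor's share = 1 − 0.34 = 0.66.
Capital: 0.34 × 9.8 = 3.332 pp.
Labor input: 0.66 × 2.3 = 1.518 pp.
TFP growth = 4.8 − 4.85 = -0.05%.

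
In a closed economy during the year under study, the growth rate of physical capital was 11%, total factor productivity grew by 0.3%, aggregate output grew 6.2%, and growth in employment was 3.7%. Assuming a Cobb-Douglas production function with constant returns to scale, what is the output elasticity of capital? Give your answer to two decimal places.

gY = gA + α·gK + (1−α)·gL, so gY − gA − gL = α(gK − gL).
6.2 − 0.3 − 3.7 = α × (11 − 3.7).
2.2 = 7.3 α, so α = 0.3014.

The output elasticity of capital is 0.30.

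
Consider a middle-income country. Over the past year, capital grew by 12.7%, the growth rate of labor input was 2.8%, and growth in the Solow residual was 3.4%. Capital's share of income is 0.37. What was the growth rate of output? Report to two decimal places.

Labor's share = 1 − 0.37 = 0.63.
Capital: 0.37 × 12.7 = 4.699 pp.
Labor input: 0.63 × 2.8 = 1.764 pp.
Output growth = 3.4 + 6.463 = 9.863%.

Output grew 9.86%.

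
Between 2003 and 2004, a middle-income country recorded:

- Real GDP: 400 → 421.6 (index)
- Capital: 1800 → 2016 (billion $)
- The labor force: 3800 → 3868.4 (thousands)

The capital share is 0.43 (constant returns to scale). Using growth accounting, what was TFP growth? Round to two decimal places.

-0.79%

Real GDP growth = (421.6 − 400) / 400 = 5.4%.
Capital growth = (2016 − 1800) / 1800 = 12%.
The labor force growth = (3868.4 − 3800) / 3800 = 1.8%.
Labor's share = 1 − 0.43 = 0.57.
Capital: 0.43 × 12 = 5.16 pp.
The labor force: 0.57 × 1.8 = 1.026 pp.
TFP growth = 5.4 − 6.186 = -0.786%.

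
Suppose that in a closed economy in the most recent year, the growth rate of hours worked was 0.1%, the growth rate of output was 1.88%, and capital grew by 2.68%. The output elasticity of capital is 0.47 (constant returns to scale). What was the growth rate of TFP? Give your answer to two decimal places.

0.57%

Labor's share = 1 − 0.47 = 0.53.
Capital: 0.47 × 2.68 = 1.2596 pp.
Hours worked: 0.53 × 0.1 = 0.053 pp.
TFP growth = 1.88 − 1.3126 = 0.5674%.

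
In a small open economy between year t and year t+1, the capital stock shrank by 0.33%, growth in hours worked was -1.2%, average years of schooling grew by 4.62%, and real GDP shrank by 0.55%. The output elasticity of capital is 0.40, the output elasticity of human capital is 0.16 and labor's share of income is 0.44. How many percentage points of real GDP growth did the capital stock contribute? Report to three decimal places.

Contribution = share × growth = 0.4 × (-0.33) = -0.132 pp.

-0.132 pp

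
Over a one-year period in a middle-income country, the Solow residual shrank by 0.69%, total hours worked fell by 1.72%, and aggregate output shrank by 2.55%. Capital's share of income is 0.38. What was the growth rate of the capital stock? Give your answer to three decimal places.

Labor's share = 1 − 0.38 = 0.62.
gY = gA + 0.62×(-1.72) + 0.38×g.
0.38×g = -2.55 + 0.69 + 1.0664 = -0.7936.
g = -0.7936 / 0.38 = -2.08842%.

-2.088%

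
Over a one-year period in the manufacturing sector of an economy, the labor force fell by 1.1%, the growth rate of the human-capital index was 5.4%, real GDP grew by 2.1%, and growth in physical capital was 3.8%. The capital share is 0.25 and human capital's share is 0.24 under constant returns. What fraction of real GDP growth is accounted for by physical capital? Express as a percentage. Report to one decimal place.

Physical capital contributed 0.25 × 3.8 = 0.95 pp.
Share of growth = 0.95 / 2.1 × 100 = 45.238%.

Physical capital accounted for 45.2% of growth.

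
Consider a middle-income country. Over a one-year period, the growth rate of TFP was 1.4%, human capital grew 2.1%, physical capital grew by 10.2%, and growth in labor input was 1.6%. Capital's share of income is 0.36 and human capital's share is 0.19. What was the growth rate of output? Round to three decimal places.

Labor's share = 1 − 0.36 − 0.19 = 0.45.
Physical capital: 0.36 × 10.2 = 3.672 pp.
Human capital: 0.19 × 2.1 = 0.399 pp.
Labor input: 0.45 × 1.6 = 0.72 pp.
Output growth = 1.4 + 4.791 = 6.191%.

Output growth was 6.191%.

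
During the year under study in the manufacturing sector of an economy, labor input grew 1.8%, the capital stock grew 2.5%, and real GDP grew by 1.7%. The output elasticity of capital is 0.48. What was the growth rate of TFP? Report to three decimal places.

Labor's share = 1 − 0.48 = 0.52.
The capital stock: 0.48 × 2.5 = 1.2 pp.
Labor input: 0.52 × 1.8 = 0.936 pp.
TFP growth = 1.7 − 2.136 = -0.436%.

-0.436%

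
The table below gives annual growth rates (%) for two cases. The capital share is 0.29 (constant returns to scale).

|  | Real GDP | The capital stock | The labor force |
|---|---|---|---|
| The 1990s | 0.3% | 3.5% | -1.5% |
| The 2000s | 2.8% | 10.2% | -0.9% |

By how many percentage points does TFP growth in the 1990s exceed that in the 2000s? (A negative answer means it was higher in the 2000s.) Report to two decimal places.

Labor's share = 1 − 0.29 = 0.71.
The 1990s: TFP = 0.3 − 1.015 + 1.065 = 0.35%.
The 2000s: TFP = 2.8 − 2.958 + 0.639 = 0.481%.
Difference = 0.35 − (0.481) = -0.131 pp.

-0.13 percentage points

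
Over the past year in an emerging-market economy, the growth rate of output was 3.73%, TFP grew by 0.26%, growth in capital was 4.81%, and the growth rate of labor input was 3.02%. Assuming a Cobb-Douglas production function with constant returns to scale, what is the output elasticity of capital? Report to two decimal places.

0.25

gY = gA + α·gK + (1−α)·gL, so gY − gA − gL = α(gK − gL).
3.73 − 0.26 − 3.02 = α × (4.81 − 3.02).
0.45 = 1.79 α, so α = 0.2514.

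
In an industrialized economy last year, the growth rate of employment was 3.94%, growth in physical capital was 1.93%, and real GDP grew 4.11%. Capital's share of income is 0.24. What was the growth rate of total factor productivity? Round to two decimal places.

Labor's share = 1 − 0.24 = 0.76.
Physical capital: 0.24 × 1.93 = 0.4632 pp.
Employment: 0.76 × 3.94 = 2.9944 pp.
TFP growth = 4.11 − 3.4576 = 0.6524%.

0.65%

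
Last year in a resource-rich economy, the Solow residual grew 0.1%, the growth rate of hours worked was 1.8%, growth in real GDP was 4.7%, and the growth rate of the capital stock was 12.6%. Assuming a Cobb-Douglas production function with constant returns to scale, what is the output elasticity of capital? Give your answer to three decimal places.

0.259

gY = gA + α·gK + (1−α)·gL, so gY − gA − gL = α(gK − gL).
4.7 − 0.1 − 1.8 = α × (12.6 − 1.8).
2.8 = 10.8 α, so α = 0.25926.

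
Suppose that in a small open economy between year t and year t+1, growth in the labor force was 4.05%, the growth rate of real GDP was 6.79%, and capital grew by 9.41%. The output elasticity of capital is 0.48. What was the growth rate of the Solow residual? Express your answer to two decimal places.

The Solow residual growth was 0.17%.

Labor's share = 1 − 0.48 = 0.52.
Capital: 0.48 × 9.41 = 4.5168 pp.
The labor force: 0.52 × 4.05 = 2.106 pp.
TFP growth = 6.79 − 6.6228 = 0.1672%.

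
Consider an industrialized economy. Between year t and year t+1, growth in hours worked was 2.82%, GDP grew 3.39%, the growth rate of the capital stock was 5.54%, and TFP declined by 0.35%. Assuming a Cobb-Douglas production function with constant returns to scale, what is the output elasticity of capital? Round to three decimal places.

The output elasticity of capital is 0.338.

gY = gA + α·gK + (1−α)·gL, so gY − gA − gL = α(gK − gL).
3.39 + 0.35 − 2.82 = α × (5.54 − 2.82).
0.92 = 2.72 α, so α = 0.33824.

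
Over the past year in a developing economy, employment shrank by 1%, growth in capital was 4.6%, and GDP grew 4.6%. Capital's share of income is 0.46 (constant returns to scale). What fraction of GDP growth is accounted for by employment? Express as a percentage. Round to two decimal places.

Labor's share = 1 − 0.46 = 0.54.
Employment contributed 0.54 × (-1) = -0.54 pp.
Share of growth = -0.54 / 4.6 × 100 = -11.7391%.

Employment accounted for -11.74% of growth.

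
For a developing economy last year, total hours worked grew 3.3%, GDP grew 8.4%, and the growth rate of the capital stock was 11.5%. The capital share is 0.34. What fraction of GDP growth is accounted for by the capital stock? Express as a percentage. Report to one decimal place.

46.5%

The capital stock contributed 0.34 × 11.5 = 3.91 pp.
Share of growth = 3.91 / 8.4 × 100 = 46.548%.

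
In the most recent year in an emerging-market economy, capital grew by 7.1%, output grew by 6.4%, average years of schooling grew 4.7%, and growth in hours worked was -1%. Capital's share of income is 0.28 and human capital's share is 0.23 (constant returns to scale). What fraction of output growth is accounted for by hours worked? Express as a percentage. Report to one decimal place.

Hours worked accounted for -7.7% of growth.

Labor's share = 1 − 0.28 − 0.23 = 0.49.
Hours worked contributed 0.49 × (-1) = -0.49 pp.
Share of growth = -0.49 / 6.4 × 100 = -7.656%.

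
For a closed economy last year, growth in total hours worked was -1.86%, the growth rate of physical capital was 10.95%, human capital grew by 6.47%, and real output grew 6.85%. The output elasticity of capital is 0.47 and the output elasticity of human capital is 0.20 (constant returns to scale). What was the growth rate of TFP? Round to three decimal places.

Labor's share = 1 − 0.47 − 0.2 = 0.33.
Physical capital: 0.47 × 10.95 = 5.1465 pp.
Human capital: 0.2 × 6.47 = 1.294 pp.
Total hours worked: 0.33 × (-1.86) = -0.6138 pp.
TFP growth = 6.85 − 5.8267 = 1.0233%.

1.023%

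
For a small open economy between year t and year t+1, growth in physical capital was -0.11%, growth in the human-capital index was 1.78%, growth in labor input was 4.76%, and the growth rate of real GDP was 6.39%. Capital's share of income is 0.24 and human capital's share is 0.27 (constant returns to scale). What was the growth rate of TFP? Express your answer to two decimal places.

Labor's share = 1 − 0.24 − 0.27 = 0.49.
Physical capital: 0.24 × (-0.11) = -0.0264 pp.
The human-capital index: 0.27 × 1.78 = 0.4806 pp.
Labor input: 0.49 × 4.76 = 2.3324 pp.
TFP growth = 6.39 − 2.7866 = 3.6034%.

TFP growth was 3.60%.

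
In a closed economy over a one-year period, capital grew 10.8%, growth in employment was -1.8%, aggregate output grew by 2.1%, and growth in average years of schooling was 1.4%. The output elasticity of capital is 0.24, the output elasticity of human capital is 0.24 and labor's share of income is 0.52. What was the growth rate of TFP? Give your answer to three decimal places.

TFP grew 0.108%.

Labor's share = 1 − 0.24 − 0.24 = 0.52.
Capital: 0.24 × 10.8 = 2.592 pp.
Average years of schooling: 0.24 × 1.4 = 0.336 pp.
Employment: 0.52 × (-1.8) = -0.936 pp.
TFP growth = 2.1 − 1.992 = 0.108%.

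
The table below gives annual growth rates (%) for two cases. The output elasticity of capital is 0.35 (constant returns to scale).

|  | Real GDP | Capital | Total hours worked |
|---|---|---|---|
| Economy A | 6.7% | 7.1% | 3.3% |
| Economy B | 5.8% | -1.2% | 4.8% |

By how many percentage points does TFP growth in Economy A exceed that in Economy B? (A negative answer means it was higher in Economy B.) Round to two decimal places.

Labor's share = 1 − 0.35 = 0.65.
Economy A: TFP = 6.7 − 2.485 − 2.145 = 2.07%.
Economy B: TFP = 5.8 + 0.42 − 3.12 = 3.1%.
Difference = 2.07 − (3.1) = -1.03 pp.

-1.03 percentage points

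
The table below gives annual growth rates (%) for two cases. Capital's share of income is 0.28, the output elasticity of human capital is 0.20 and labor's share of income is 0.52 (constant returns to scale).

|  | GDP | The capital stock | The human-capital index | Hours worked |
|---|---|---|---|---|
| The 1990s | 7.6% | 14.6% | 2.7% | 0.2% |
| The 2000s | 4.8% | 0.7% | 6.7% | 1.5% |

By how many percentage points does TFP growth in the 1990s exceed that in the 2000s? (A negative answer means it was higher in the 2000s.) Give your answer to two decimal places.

Labor's share = 1 − 0.28 − 0.2 = 0.52.
The 1990s: TFP = 7.6 − 4.088 − 0.54 − 0.104 = 2.868%.
The 2000s: TFP = 4.8 − 0.196 − 1.34 − 0.78 = 2.484%.
Difference = 2.868 − (2.484) = 0.384 pp.

0.38 percentage points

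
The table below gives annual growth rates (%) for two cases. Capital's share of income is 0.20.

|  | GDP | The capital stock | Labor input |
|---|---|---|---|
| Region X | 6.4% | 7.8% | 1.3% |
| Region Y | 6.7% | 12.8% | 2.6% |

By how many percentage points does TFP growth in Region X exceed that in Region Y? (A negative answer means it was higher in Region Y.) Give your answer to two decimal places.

Labor's share = 1 − 0.2 = 0.8.
Region X: TFP = 6.4 − 1.56 − 1.04 = 3.8%.
Region Y: TFP = 6.7 − 2.56 − 2.08 = 2.06%.
Difference = 3.8 − (2.06) = 1.74 pp.

1.74 percentage points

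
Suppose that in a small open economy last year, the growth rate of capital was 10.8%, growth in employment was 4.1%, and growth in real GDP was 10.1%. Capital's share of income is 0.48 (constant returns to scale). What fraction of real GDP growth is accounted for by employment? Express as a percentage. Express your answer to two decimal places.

Employment accounted for 21.11% of growth.

Labor's share = 1 − 0.48 = 0.52.
Employment contributed 0.52 × 4.1 = 2.132 pp.
Share of growth = 2.132 / 10.1 × 100 = 21.1089%.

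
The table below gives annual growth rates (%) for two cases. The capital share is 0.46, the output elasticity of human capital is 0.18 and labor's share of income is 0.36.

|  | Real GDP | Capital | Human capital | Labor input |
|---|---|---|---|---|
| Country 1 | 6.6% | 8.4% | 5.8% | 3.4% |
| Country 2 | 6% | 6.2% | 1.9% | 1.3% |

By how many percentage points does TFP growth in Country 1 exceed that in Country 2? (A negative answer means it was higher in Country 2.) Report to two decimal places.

-1.87 percentage points

Labor's share = 1 − 0.46 − 0.18 = 0.36.
Country 1: TFP = 6.6 − 3.864 − 1.044 − 1.224 = 0.468%.
Country 2: TFP = 6 − 2.852 − 0.342 − 0.468 = 2.338%.
Difference = 0.468 − (2.338) = -1.87 pp.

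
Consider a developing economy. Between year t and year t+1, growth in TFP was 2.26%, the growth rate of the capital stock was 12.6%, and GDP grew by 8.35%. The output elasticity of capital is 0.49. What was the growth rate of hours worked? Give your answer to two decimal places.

Labor's share = 1 − 0.49 = 0.51.
gY = gA + 0.49×12.6 + 0.51×g.
0.51×g = 8.35 − 2.26 − 6.174 = -0.084.
g = -0.084 / 0.51 = -0.1647%.

-0.16%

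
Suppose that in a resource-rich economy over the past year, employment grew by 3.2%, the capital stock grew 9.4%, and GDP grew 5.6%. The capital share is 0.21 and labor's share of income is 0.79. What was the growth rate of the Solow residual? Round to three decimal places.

Labor's share = 1 − 0.21 = 0.79.
The capital stock: 0.21 × 9.4 = 1.974 pp.
Employment: 0.79 × 3.2 = 2.528 pp.
TFP growth = 5.6 − 4.502 = 1.098%.

1.098%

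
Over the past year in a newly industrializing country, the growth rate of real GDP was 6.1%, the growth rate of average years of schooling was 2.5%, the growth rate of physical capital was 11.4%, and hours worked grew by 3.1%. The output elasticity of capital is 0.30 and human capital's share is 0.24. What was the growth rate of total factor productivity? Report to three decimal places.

Labor's share = 1 − 0.3 − 0.24 = 0.46.
Physical capital: 0.3 × 11.4 = 3.42 pp.
Average years of schooling: 0.24 × 2.5 = 0.6 pp.
Hours worked: 0.46 × 3.1 = 1.426 pp.
TFP growth = 6.1 − 5.446 = 0.654%.

0.654%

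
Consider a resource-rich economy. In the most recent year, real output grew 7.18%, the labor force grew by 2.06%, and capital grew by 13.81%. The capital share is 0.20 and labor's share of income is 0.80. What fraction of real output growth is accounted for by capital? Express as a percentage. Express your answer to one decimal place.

38.5%

Capital contributed 0.2 × 13.81 = 2.762 pp.
Share of growth = 2.762 / 7.18 × 100 = 38.468%.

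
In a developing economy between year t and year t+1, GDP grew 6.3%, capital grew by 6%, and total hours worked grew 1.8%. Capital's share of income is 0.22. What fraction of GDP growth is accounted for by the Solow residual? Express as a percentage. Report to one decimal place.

Labor's share = 1 − 0.22 = 0.78.
Capital: 0.22 × 6 = 1.32 pp.
Total hours worked: 0.78 × 1.8 = 1.404 pp.
TFP growth = 6.3 − 2.724 = 3.576%.
TFP share of growth = 3.576 / 6.3 × 100 = 56.762%.

56.8%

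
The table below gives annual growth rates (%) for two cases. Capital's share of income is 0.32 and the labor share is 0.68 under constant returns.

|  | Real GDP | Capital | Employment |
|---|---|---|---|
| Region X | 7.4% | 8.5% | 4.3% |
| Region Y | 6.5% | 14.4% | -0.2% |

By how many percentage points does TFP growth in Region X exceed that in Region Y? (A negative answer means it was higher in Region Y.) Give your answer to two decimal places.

-0.27 percentage points

Labor's share = 1 − 0.32 = 0.68.
Region X: TFP = 7.4 − 2.72 − 2.924 = 1.756%.
Region Y: TFP = 6.5 − 4.608 + 0.136 = 2.028%.
Difference = 1.756 − (2.028) = -0.272 pp.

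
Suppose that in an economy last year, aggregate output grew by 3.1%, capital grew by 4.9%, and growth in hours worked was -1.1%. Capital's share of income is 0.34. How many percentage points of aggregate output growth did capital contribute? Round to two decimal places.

Contribution = share × growth = 0.34 × 4.9 = 1.666 pp.

1.67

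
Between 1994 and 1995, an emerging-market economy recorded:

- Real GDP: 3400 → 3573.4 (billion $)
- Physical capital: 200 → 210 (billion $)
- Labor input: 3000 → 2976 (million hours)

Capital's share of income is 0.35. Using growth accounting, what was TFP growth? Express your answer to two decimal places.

3.87%

Real GDP growth = (3573.4 − 3400) / 3400 = 5.1%.
Physical capital growth = (210 − 200) / 200 = 5%.
Labor input growth = (2976 − 3000) / 3000 = -0.8%.
Labor's share = 1 − 0.35 = 0.65.
Physical capital: 0.35 × 5 = 1.75 pp.
Labor input: 0.65 × (-0.8) = -0.52 pp.
TFP growth = 5.1 − 1.23 = 3.87%.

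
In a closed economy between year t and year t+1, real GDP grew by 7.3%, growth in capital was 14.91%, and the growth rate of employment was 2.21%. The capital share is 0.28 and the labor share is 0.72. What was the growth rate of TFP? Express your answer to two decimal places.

Labor's share = 1 − 0.28 = 0.72.
Capital: 0.28 × 14.91 = 4.1748 pp.
Employment: 0.72 × 2.21 = 1.5912 pp.
TFP growth = 7.3 − 5.766 = 1.534%.

1.53%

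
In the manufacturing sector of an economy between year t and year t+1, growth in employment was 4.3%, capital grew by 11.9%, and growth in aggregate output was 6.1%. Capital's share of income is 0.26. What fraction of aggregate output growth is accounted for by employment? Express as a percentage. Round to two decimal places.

Employment accounted for 52.16% of growth.

Labor's share = 1 − 0.26 = 0.74.
Employment contributed 0.74 × 4.3 = 3.182 pp.
Share of growth = 3.182 / 6.1 × 100 = 52.1639%.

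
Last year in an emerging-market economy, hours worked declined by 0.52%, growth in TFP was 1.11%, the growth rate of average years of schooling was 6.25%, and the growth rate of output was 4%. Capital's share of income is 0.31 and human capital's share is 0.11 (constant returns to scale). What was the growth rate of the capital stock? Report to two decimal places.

Labor's share = 1 − 0.31 − 0.11 = 0.58.
gY = gA + 0.11×6.25 + 0.58×(-0.52) + 0.31×g.
0.31×g = 4 − 1.11 − 0.3859 = 2.5041.
g = 2.5041 / 0.31 = 8.0777%.

The capital stock growth was 8.08%.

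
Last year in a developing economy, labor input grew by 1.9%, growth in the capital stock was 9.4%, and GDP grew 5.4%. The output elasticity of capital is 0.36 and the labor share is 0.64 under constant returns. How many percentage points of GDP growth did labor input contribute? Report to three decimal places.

Labor's share = 1 − 0.36 = 0.64.
Contribution = share × growth = 0.64 × 1.9 = 1.216 pp.

1.216 pp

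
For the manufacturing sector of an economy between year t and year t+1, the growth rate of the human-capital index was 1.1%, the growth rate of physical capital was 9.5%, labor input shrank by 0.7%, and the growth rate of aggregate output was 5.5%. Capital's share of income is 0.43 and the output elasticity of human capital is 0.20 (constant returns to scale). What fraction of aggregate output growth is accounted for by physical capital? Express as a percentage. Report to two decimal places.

Physical capital contributed 0.43 × 9.5 = 4.085 pp.
Share of growth = 4.085 / 5.5 × 100 = 74.2727%.

74.27%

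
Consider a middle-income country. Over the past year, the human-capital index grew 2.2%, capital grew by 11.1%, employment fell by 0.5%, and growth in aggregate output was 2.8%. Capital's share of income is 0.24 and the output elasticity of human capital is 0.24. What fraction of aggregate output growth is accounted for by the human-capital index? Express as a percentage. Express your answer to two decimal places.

The human-capital index contributed 0.24 × 2.2 = 0.528 pp.
Share of growth = 0.528 / 2.8 × 100 = 18.8571%.

18.86%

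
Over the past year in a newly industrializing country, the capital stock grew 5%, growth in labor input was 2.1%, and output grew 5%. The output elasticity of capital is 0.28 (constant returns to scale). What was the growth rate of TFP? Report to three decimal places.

TFP growth was 2.088%.

Labor's share = 1 − 0.28 = 0.72.
The capital stock: 0.28 × 5 = 1.4 pp.
Labor input: 0.72 × 2.1 = 1.512 pp.
TFP growth = 5 − 2.912 = 2.088%.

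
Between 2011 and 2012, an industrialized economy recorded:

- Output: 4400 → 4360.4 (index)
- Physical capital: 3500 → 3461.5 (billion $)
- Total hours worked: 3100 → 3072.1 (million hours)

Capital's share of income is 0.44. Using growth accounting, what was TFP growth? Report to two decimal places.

Output growth = (4360.4 − 4400) / 4400 = -0.9%.
Physical capital growth = (3461.5 − 3500) / 3500 = -1.1%.
Total hours worked growth = (3072.1 − 3100) / 3100 = -0.9%.
Labor's share = 1 − 0.44 = 0.56.
Physical capital: 0.44 × (-1.1) = -0.484 pp.
Total hours worked: 0.56 × (-0.9) = -0.504 pp.
TFP growth = -0.9 + 0.988 = 0.088%.

0.09%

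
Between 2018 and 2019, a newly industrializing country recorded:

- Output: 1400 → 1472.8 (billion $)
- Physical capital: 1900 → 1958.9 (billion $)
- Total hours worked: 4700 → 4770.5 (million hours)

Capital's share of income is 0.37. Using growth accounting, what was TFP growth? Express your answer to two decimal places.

Output growth = (1472.8 − 1400) / 1400 = 5.2%.
Physical capital growth = (1958.9 − 1900) / 1900 = 3.1%.
Total hours worked growth = (4770.5 − 4700) / 4700 = 1.5%.
Labor's share = 1 − 0.37 = 0.63.
Physical capital: 0.37 × 3.1 = 1.147 pp.
Total hours worked: 0.63 × 1.5 = 0.945 pp.
TFP growth = 5.2 − 2.092 = 3.108%.

TFP growth was 3.11%.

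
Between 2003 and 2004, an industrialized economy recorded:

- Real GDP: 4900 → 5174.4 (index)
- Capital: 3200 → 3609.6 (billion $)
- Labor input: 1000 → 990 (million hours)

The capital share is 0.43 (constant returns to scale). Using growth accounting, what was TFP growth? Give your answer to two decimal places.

Real GDP growth = (5174.4 − 4900) / 4900 = 5.6%.
Capital growth = (3609.6 − 3200) / 3200 = 12.8%.
Labor input growth = (990 − 1000) / 1000 = -1%.
Labor's share = 1 − 0.43 = 0.57.
Capital: 0.43 × 12.8 = 5.504 pp.
Labor input: 0.57 × (-1) = -0.57 pp.
TFP growth = 5.6 − 4.934 = 0.666%.

0.67%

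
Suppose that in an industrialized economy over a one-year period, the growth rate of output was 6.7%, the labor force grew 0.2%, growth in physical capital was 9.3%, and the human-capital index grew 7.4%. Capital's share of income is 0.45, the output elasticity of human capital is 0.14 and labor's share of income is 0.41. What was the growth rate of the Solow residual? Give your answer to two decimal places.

Labor's share = 1 − 0.45 − 0.14 = 0.41.
Physical capital: 0.45 × 9.3 = 4.185 pp.
The human-capital index: 0.14 × 7.4 = 1.036 pp.
The labor force: 0.41 × 0.2 = 0.082 pp.
TFP growth = 6.7 − 5.303 = 1.397%.

1.40%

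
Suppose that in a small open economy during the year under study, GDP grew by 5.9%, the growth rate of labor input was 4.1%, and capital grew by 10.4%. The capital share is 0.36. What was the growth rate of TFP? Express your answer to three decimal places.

Labor's share = 1 − 0.36 = 0.64.
Capital: 0.36 × 10.4 = 3.744 pp.
Labor input: 0.64 × 4.1 = 2.624 pp.
TFP growth = 5.9 − 6.368 = -0.468%.

-0.468%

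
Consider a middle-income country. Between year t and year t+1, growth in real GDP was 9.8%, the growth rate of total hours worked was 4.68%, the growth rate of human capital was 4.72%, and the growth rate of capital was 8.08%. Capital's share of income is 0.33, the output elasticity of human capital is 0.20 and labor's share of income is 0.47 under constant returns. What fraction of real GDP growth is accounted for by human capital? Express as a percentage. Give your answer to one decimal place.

Human capital contributed 0.2 × 4.72 = 0.944 pp.
Share of growth = 0.944 / 9.8 × 100 = 9.633%.

9.6%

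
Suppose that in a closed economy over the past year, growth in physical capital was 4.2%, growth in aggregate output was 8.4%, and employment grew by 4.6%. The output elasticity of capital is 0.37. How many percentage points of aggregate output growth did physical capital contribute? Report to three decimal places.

1.554 percentage points

Contribution = share × growth = 0.37 × 4.2 = 1.554 pp.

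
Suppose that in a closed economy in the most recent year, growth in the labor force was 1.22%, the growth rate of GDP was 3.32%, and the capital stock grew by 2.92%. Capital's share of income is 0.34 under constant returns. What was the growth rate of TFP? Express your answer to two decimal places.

Labor's share = 1 − 0.34 = 0.66.
The capital stock: 0.34 × 2.92 = 0.9928 pp.
The labor force: 0.66 × 1.22 = 0.8052 pp.
TFP growth = 3.32 − 1.798 = 1.522%.

TFP grew 1.52%.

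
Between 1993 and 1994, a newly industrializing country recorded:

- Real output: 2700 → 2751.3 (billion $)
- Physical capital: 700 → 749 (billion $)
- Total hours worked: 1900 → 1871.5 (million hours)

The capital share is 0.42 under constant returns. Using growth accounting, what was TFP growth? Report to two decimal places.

Real output growth = (2751.3 − 2700) / 2700 = 1.9%.
Physical capital growth = (749 − 700) / 700 = 7%.
Total hours worked growth = (1871.5 − 1900) / 1900 = -1.5%.
Labor's share = 1 − 0.42 = 0.58.
Physical capital: 0.42 × 7 = 2.94 pp.
Total hours worked: 0.58 × (-1.5) = -0.87 pp.
TFP growth = 1.9 − 2.07 = -0.17%.

-0.17%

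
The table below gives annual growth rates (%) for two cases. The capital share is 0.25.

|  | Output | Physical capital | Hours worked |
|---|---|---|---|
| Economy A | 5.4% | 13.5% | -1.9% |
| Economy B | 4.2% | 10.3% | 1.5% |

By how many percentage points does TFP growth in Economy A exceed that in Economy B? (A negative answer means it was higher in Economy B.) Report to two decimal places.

Labor's share = 1 − 0.25 = 0.75.
Economy A: TFP = 5.4 − 3.375 + 1.425 = 3.45%.
Economy B: TFP = 4.2 − 2.575 − 1.125 = 0.5%.
Difference = 3.45 − (0.5) = 2.95 pp.

2.95 percentage points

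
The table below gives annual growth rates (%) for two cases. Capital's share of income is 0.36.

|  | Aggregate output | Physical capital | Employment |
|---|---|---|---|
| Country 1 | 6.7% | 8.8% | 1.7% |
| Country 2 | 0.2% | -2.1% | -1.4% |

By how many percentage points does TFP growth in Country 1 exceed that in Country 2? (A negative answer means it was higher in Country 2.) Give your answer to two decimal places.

Labor's share = 1 − 0.36 = 0.64.
Country 1: TFP = 6.7 − 3.168 − 1.088 = 2.444%.
Country 2: TFP = 0.2 + 0.756 + 0.896 = 1.852%.
Difference = 2.444 − (1.852) = 0.592 pp.

0.59 percentage points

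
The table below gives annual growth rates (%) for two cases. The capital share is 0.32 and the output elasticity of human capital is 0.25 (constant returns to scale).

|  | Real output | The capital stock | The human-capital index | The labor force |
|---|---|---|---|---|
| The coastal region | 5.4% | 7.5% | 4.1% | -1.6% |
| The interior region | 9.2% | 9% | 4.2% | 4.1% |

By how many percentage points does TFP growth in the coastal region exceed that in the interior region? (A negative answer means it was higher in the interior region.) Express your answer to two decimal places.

Labor's share = 1 − 0.32 − 0.25 = 0.43.
The coastal region: TFP = 5.4 − 2.4 − 1.025 + 0.688 = 2.663%.
The interior region: TFP = 9.2 − 2.88 − 1.05 − 1.763 = 3.507%.
Difference = 2.663 − (3.507) = -0.844 pp.

-0.84 percentage points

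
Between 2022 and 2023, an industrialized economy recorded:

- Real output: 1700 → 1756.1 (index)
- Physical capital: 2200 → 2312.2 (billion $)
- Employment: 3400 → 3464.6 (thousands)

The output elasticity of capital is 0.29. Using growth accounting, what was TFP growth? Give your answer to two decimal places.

Real output growth = (1756.1 − 1700) / 1700 = 3.3%.
Physical capital growth = (2312.2 − 2200) / 2200 = 5.1%.
Employment growth = (3464.6 − 3400) / 3400 = 1.9%.
Labor's share = 1 − 0.29 = 0.71.
Physical capital: 0.29 × 5.1 = 1.479 pp.
Employment: 0.71 × 1.9 = 1.349 pp.
TFP growth = 3.3 − 2.828 = 0.472%.

0.47%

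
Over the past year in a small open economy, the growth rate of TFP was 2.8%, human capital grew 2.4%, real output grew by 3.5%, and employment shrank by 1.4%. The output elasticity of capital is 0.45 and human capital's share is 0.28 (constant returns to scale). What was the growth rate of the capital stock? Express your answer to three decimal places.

The capital stock growth was 0.902%.

Labor's share = 1 − 0.45 − 0.28 = 0.27.
gY = gA + 0.28×2.4 + 0.27×(-1.4) + 0.45×g.
0.45×g = 3.5 − 2.8 − 0.294 = 0.406.
g = 0.406 / 0.45 = 0.90222%.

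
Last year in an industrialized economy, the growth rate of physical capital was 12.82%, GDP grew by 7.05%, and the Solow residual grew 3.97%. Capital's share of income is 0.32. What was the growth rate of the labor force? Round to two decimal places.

-1.50%

Labor's share = 1 − 0.32 = 0.68.
gY = gA + 0.32×12.82 + 0.68×g.
0.68×g = 7.05 − 3.97 − 4.1024 = -1.0224.
g = -1.0224 / 0.68 = -1.5035%.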